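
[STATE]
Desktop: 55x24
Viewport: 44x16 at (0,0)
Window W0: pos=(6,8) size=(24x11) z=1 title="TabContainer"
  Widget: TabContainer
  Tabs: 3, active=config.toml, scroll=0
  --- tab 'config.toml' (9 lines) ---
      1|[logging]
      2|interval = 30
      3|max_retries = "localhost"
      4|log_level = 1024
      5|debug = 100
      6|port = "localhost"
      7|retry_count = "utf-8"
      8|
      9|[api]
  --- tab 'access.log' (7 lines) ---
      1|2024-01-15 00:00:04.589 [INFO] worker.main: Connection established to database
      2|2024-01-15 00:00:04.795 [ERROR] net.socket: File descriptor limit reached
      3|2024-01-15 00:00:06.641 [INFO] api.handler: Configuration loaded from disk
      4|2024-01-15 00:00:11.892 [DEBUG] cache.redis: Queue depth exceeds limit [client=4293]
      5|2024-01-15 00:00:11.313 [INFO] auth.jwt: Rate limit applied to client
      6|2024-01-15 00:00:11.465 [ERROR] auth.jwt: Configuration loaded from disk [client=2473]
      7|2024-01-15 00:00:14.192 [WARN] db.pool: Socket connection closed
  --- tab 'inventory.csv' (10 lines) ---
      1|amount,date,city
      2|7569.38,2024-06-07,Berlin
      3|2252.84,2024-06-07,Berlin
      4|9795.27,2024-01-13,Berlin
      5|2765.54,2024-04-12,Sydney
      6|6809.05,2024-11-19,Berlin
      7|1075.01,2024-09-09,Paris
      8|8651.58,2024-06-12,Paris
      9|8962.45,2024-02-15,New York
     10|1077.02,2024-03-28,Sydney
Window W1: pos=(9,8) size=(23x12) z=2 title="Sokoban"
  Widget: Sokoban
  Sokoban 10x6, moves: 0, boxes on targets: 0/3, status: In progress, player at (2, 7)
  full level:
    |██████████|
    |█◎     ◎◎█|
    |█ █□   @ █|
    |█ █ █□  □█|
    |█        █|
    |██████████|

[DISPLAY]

                                            
                                            
                                            
                                            
                                            
                                            
                                            
                                            
      ┏━━┏━━━━━━━━━━━━━━━━━━━━━┓            
      ┃ T┃ Sokoban             ┃            
      ┠──┠─────────────────────┨            
      ┃[c┃██████████           ┃            
      ┃──┃█◎     ◎◎█           ┃            
      ┃[l┃█ █□   @ █           ┃            
      ┃in┃█ █ █□  □█           ┃            
      ┃ma┃█        █           ┃            


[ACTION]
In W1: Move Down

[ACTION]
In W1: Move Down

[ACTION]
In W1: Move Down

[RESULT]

                                            
                                            
                                            
                                            
                                            
                                            
                                            
                                            
      ┏━━┏━━━━━━━━━━━━━━━━━━━━━┓            
      ┃ T┃ Sokoban             ┃            
      ┠──┠─────────────────────┨            
      ┃[c┃██████████           ┃            
      ┃──┃█◎     ◎◎█           ┃            
      ┃[l┃█ █□     █           ┃            
      ┃in┃█ █ █□  □█           ┃            
      ┃ma┃█      @ █           ┃            


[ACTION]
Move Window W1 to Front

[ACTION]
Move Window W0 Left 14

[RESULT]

                                            
                                            
                                            
                                            
                                            
                                            
                                            
                                            
┏━━━━━━━━┏━━━━━━━━━━━━━━━━━━━━━┓            
┃ TabCont┃ Sokoban             ┃            
┠────────┠─────────────────────┨            
┃[config.┃██████████           ┃            
┃────────┃█◎     ◎◎█           ┃            
┃[logging┃█ █□     █           ┃            
┃interval┃█ █ █□  □█           ┃            
┃max_retr┃█      @ █           ┃            


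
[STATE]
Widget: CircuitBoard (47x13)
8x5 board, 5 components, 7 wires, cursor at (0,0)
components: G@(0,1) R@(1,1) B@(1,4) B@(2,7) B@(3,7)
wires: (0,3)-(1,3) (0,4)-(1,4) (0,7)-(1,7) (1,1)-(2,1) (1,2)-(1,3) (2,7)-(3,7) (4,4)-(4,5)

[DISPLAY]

   0 1 2 3 4 5 6 7                             
0  [.]  G       ·   ·           ·              
                │   │           │              
1       R   · ─ ·   B           ·              
        │                                      
2       ·                       B              
                                │              
3                               B              
                                               
4                   · ─ ·                      
Cursor: (0,0)                                  
                                               
                                               


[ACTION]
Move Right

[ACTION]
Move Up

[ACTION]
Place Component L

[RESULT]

   0 1 2 3 4 5 6 7                             
0      [L]      ·   ·           ·              
                │   │           │              
1       R   · ─ ·   B           ·              
        │                                      
2       ·                       B              
                                │              
3                               B              
                                               
4                   · ─ ·                      
Cursor: (0,1)                                  
                                               
                                               


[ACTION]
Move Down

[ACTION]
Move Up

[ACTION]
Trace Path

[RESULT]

   0 1 2 3 4 5 6 7                             
0      [L]      ·   ·           ·              
                │   │           │              
1       R   · ─ ·   B           ·              
        │                                      
2       ·                       B              
                                │              
3                               B              
                                               
4                   · ─ ·                      
Cursor: (0,1)  Trace: L (1 nodes)              
                                               
                                               


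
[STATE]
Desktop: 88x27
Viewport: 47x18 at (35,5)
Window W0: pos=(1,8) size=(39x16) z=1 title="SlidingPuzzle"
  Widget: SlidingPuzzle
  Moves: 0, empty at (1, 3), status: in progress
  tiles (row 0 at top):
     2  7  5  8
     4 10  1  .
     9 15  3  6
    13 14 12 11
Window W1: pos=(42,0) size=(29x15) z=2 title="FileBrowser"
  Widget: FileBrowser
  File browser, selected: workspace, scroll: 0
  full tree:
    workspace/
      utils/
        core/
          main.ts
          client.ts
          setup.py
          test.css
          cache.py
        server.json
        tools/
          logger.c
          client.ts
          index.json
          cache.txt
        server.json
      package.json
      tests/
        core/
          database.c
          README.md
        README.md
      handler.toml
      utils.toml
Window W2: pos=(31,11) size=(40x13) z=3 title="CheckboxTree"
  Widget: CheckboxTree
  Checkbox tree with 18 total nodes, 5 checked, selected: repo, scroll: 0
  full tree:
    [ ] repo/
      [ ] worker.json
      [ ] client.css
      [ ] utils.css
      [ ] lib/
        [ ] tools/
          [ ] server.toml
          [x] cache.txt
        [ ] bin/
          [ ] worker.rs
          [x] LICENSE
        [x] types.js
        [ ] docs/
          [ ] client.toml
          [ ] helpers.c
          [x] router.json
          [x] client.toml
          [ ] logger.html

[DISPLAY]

       ┃    package.json           ┃           
       ┃    [+] tests/             ┃           
       ┃    handler.toml           ┃           
━━━━┓  ┃    utils.toml             ┃           
    ┃  ┃                           ┃           
────┨  ┃                           ┃           
━━━━━━━━━━━━━━━━━━━━━━━━━━━━━━━━━━━┓           
eckboxTree                         ┃           
───────────────────────────────────┨           
] repo/                            ┃           
[ ] worker.json                    ┃           
[ ] client.css                     ┃           
[ ] utils.css                      ┃           
[-] lib/                           ┃           
  [-] tools/                       ┃           
    [ ] server.toml                ┃           
    [x] cache.txt                  ┃           
  [-] bin/                         ┃           


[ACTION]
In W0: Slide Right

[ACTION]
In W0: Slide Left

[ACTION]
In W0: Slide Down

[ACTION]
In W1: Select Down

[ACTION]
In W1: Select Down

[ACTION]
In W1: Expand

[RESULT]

       ┃  > package.json           ┃           
       ┃    [+] tests/             ┃           
       ┃    handler.toml           ┃           
━━━━┓  ┃    utils.toml             ┃           
    ┃  ┃                           ┃           
────┨  ┃                           ┃           
━━━━━━━━━━━━━━━━━━━━━━━━━━━━━━━━━━━┓           
eckboxTree                         ┃           
───────────────────────────────────┨           
] repo/                            ┃           
[ ] worker.json                    ┃           
[ ] client.css                     ┃           
[ ] utils.css                      ┃           
[-] lib/                           ┃           
  [-] tools/                       ┃           
    [ ] server.toml                ┃           
    [x] cache.txt                  ┃           
  [-] bin/                         ┃           


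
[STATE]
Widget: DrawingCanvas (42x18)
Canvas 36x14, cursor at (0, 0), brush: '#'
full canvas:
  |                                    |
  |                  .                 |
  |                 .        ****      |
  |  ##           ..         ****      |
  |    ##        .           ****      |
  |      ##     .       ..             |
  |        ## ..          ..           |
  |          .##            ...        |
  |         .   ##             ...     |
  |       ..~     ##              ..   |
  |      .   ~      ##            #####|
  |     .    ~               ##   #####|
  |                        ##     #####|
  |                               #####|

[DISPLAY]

+                                         
                  .                       
                 .        ****            
  ##           ..         ****            
    ##        .           ****            
      ##     .       ..                   
        ## ..          ..                 
          .##            ...              
         .   ##             ...           
       ..~     ##              ..         
      .   ~      ##            #####      
     .    ~               ##   #####      
                        ##     #####      
                               #####      
                                          
                                          
                                          
                                          


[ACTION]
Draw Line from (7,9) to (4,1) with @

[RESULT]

+                                         
                  .                       
                 .        ****            
  ##           ..         ****            
 @@ ##        .           ****            
   @@ ##     .       ..                   
     @@@## ..          ..                 
        @@.##            ...              
         .   ##             ...           
       ..~     ##              ..         
      .   ~      ##            #####      
     .    ~               ##   #####      
                        ##     #####      
                               #####      
                                          
                                          
                                          
                                          


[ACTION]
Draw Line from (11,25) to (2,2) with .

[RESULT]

+                                         
                  .                       
  ..             .        ****            
  ##..         ..         ****            
 @@ ##...     .           ****            
   @@ ## ..  .       ..                   
     @@@## ...         ..                 
        @@.## ...        ...              
         .   ##  ..         ...           
       ..~     ##  ...         ..         
      .   ~      ##   ..       #####      
     .    ~             ..##   #####      
                        ##     #####      
                               #####      
                                          
                                          
                                          
                                          


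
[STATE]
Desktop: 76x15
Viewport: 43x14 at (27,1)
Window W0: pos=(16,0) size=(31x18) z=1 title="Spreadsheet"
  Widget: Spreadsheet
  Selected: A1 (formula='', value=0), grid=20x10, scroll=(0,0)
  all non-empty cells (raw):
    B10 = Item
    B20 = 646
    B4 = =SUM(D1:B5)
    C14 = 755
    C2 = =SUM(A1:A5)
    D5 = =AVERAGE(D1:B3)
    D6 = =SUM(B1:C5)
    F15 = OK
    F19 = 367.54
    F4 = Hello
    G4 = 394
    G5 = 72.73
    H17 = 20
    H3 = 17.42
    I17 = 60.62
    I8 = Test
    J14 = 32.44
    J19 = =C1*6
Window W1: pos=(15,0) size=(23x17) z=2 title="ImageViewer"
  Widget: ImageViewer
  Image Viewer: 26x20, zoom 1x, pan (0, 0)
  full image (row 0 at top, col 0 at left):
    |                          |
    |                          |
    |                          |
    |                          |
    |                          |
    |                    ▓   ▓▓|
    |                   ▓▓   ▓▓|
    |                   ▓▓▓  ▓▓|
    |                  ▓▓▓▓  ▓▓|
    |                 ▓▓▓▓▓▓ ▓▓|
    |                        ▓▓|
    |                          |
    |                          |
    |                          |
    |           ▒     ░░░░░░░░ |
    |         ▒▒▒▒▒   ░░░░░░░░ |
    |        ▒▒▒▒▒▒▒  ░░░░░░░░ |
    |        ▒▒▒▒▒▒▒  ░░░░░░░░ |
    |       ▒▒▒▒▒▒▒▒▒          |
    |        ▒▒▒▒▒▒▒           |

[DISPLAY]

r         ┃        ┃                       
──────────┨────────┨                       
          ┃        ┃                       
          ┃  C     ┃                       
          ┃--------┃                       
          ┃      0 ┃                       
          ┃      0 ┃                       
         ▓┃      0 ┃                       
        ▓▓┃      0 ┃                       
        ▓▓┃      0 ┃                       
       ▓▓▓┃      0#┃                       
      ▓▓▓▓┃      0 ┃                       
          ┃      0 ┃                       
          ┃      0 ┃                       


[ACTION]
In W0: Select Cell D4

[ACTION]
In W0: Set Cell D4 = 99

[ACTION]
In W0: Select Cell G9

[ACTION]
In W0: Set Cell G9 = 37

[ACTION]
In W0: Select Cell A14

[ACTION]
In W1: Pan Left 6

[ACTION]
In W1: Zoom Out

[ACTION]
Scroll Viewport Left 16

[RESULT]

    ┃ ImageViewer         ┃        ┃       
    ┠─────────────────────┨────────┨       
    ┃                     ┃        ┃       
    ┃                     ┃  C     ┃       
    ┃                     ┃--------┃       
    ┃                     ┃      0 ┃       
    ┃                     ┃      0 ┃       
    ┃                    ▓┃      0 ┃       
    ┃                   ▓▓┃      0 ┃       
    ┃                   ▓▓┃      0 ┃       
    ┃                  ▓▓▓┃      0#┃       
    ┃                 ▓▓▓▓┃      0 ┃       
    ┃                     ┃      0 ┃       
    ┃                     ┃      0 ┃       


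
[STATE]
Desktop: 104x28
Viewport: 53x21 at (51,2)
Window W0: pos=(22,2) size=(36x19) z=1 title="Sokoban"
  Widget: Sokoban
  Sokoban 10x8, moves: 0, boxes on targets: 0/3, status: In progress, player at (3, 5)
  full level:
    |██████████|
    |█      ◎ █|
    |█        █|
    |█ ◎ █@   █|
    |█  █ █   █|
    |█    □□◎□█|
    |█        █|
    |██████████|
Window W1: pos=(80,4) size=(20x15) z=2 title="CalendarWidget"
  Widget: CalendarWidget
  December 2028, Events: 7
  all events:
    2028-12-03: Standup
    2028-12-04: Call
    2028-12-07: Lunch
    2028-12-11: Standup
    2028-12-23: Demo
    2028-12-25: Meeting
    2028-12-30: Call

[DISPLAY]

━━━━━━┓                                              
      ┃                                              
──────┨                      ┏━━━━━━━━━━━━━━━━━━┓    
      ┃                      ┃ CalendarWidget   ┃    
      ┃                      ┠──────────────────┨    
      ┃                      ┃  December 2028   ┃    
      ┃                      ┃Mo Tu We Th Fr Sa ┃    
      ┃                      ┃             1  2 ┃    
      ┃                      ┃ 4*  5  6  7*  8  ┃    
      ┃                      ┃11* 12 13 14 15 16┃    
      ┃                      ┃18 19 20 21 22 23*┃    
      ┃                      ┃25* 26 27 28 29 30┃    
      ┃                      ┃                  ┃    
      ┃                      ┃                  ┃    
      ┃                      ┃                  ┃    
      ┃                      ┃                  ┃    
      ┃                      ┗━━━━━━━━━━━━━━━━━━┛    
      ┃                                              
━━━━━━┛                                              
                                                     
                                                     


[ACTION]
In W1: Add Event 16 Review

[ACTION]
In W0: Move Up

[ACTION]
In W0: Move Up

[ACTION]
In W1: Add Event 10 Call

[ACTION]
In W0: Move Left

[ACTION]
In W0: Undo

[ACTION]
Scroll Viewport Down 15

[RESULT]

      ┃                      ┃  December 2028   ┃    
      ┃                      ┃Mo Tu We Th Fr Sa ┃    
      ┃                      ┃             1  2 ┃    
      ┃                      ┃ 4*  5  6  7*  8  ┃    
      ┃                      ┃11* 12 13 14 15 16┃    
      ┃                      ┃18 19 20 21 22 23*┃    
      ┃                      ┃25* 26 27 28 29 30┃    
      ┃                      ┃                  ┃    
      ┃                      ┃                  ┃    
      ┃                      ┃                  ┃    
      ┃                      ┃                  ┃    
      ┃                      ┗━━━━━━━━━━━━━━━━━━┛    
      ┃                                              
━━━━━━┛                                              
                                                     
                                                     
                                                     
                                                     
                                                     
                                                     
                                                     


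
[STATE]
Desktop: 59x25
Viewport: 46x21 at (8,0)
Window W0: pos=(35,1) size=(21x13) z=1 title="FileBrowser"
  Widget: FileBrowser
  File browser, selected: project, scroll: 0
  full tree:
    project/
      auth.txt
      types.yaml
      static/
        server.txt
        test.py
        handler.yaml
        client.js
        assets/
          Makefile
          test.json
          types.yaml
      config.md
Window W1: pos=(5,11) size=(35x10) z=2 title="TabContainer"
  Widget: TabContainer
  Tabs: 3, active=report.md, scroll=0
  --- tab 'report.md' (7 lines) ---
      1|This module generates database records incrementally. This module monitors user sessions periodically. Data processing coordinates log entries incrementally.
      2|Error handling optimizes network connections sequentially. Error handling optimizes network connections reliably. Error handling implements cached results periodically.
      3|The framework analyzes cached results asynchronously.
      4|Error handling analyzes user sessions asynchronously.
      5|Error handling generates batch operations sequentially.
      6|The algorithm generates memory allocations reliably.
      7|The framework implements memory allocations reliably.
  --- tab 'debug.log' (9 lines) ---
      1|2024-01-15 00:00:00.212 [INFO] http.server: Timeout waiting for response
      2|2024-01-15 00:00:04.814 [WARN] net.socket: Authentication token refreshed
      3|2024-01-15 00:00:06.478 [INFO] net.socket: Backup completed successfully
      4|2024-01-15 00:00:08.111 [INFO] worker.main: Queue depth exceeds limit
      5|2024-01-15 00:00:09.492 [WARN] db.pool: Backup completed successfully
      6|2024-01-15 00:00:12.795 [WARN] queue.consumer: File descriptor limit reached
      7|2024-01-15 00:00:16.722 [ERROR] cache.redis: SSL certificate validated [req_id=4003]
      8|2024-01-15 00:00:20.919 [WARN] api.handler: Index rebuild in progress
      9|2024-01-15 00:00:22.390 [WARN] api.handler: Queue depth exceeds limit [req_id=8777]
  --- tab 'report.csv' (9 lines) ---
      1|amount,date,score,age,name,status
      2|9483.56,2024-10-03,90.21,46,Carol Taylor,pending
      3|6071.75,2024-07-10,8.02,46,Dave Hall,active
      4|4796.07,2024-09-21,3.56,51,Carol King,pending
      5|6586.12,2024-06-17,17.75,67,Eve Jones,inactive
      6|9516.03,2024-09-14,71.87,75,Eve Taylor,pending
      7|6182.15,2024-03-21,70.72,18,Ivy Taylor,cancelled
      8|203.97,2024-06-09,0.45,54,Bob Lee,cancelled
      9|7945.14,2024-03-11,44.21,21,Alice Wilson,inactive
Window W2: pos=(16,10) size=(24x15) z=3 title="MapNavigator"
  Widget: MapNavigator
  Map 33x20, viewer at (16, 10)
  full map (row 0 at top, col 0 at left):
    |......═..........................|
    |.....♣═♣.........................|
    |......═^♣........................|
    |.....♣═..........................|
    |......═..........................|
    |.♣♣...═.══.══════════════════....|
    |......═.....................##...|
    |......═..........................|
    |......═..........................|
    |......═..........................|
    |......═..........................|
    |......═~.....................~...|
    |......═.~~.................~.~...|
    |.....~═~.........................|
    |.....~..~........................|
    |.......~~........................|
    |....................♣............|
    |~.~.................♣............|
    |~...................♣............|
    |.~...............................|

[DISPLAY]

                                              
                           ┏━━━━━━━━━━━━━━━━━━
                           ┃ FileBrowser      
                           ┠──────────────────
                           ┃> [-] project/    
                           ┃    auth.txt      
                           ┃    types.yaml    
                           ┃    [+] static/   
                           ┃    config.md     
                           ┃                  
        ┏━━━━━━━━━━━━━━━━━━━━━━┓              
━━━━━━━━┃ MapNavigator         ┃              
abContai┠──────────────────────┨              
────────┃.═.══.════════════════┃━━━━━━━━━━━━━━
eport.md┃.═....................┃              
────────┃.═....................┃              
is modul┃.═....................┃              
ror hand┃.═....................┃              
e framew┃.═.........@..........┃              
ror hand┃.═~...................┃              
━━━━━━━━┃.═.~~.................┃              


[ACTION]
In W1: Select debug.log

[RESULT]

                                              
                           ┏━━━━━━━━━━━━━━━━━━
                           ┃ FileBrowser      
                           ┠──────────────────
                           ┃> [-] project/    
                           ┃    auth.txt      
                           ┃    types.yaml    
                           ┃    [+] static/   
                           ┃    config.md     
                           ┃                  
        ┏━━━━━━━━━━━━━━━━━━━━━━┓              
━━━━━━━━┃ MapNavigator         ┃              
abContai┠──────────────────────┨              
────────┃.═.══.════════════════┃━━━━━━━━━━━━━━
eport.md┃.═....................┃              
────────┃.═....................┃              
24-01-15┃.═....................┃              
24-01-15┃.═....................┃              
24-01-15┃.═.........@..........┃              
24-01-15┃.═~...................┃              
━━━━━━━━┃.═.~~.................┃              


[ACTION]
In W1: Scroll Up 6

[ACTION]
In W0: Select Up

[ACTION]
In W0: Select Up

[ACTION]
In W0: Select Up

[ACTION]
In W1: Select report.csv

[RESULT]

                                              
                           ┏━━━━━━━━━━━━━━━━━━
                           ┃ FileBrowser      
                           ┠──────────────────
                           ┃> [-] project/    
                           ┃    auth.txt      
                           ┃    types.yaml    
                           ┃    [+] static/   
                           ┃    config.md     
                           ┃                  
        ┏━━━━━━━━━━━━━━━━━━━━━━┓              
━━━━━━━━┃ MapNavigator         ┃              
abContai┠──────────────────────┨              
────────┃.═.══.════════════════┃━━━━━━━━━━━━━━
eport.md┃.═....................┃              
────────┃.═....................┃              
ount,dat┃.═....................┃              
83.56,20┃.═....................┃              
71.75,20┃.═.........@..........┃              
96.07,20┃.═~...................┃              
━━━━━━━━┃.═.~~.................┃              


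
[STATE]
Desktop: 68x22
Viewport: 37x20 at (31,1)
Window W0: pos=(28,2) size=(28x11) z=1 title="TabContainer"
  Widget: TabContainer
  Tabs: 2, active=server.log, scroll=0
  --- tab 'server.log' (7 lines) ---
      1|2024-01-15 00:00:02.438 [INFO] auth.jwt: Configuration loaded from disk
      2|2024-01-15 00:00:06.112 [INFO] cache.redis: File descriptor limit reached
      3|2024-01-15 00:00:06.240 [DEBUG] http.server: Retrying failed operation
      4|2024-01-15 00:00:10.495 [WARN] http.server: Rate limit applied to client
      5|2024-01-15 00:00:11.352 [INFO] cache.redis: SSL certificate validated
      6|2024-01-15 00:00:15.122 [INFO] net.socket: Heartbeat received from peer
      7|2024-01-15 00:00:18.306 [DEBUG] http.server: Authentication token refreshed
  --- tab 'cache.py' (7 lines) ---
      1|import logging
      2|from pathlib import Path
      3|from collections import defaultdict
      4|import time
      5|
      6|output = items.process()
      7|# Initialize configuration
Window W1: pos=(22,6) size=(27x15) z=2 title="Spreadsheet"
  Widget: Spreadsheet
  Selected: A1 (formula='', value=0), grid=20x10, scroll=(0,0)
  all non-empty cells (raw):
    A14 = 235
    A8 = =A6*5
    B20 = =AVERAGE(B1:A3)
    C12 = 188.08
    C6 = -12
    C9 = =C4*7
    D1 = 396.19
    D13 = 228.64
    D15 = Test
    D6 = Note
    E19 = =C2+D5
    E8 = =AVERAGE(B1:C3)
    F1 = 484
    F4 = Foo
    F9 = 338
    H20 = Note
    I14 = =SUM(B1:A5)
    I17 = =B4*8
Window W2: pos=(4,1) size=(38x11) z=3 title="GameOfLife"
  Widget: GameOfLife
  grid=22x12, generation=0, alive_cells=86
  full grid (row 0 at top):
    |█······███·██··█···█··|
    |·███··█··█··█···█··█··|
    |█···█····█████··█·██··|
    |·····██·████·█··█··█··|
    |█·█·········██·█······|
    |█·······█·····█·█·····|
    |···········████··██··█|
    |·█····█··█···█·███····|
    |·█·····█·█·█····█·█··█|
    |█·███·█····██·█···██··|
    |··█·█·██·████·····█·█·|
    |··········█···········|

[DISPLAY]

━━━━━━━━━━┓                          
          ┃━━━━━━━━━━━━━┓            
──────────┨             ┃            
          ┃─────────────┨            
          ┃ cache.py    ┃            
          ┃━━━━━━┓──────┃            
          ┃      ┃438 [I┃            
          ┃──────┨112 [I┃            
          ┃      ┃240 [D┃            
          ┃    C ┃495 [W┃            
━━━━━━━━━━┛------┃352 [I┃            
 [0]       0     ┃━━━━━━┛            
   0       0     ┃                   
   0       0     ┃                   
   0       0     ┃                   
   0       0     ┃                   
   0       0     ┃                   
   0       0     ┃                   
   0       0     ┃                   
━━━━━━━━━━━━━━━━━┛                   


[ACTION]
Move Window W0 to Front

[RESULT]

━━━━━━━━━━┓                          
━━━━━━━━━━━━━━━━━━━━━━━━┓            
abContainer             ┃            
────────────────────────┨            
erver.log]│ cache.py    ┃            
────────────────────────┃            
24-01-15 00:00:02.438 [I┃            
24-01-15 00:00:06.112 [I┃            
24-01-15 00:00:06.240 [D┃            
24-01-15 00:00:10.495 [W┃            
24-01-15 00:00:11.352 [I┃            
━━━━━━━━━━━━━━━━━━━━━━━━┛            
   0       0     ┃                   
   0       0     ┃                   
   0       0     ┃                   
   0       0     ┃                   
   0       0     ┃                   
   0       0     ┃                   
   0       0     ┃                   
━━━━━━━━━━━━━━━━━┛                   


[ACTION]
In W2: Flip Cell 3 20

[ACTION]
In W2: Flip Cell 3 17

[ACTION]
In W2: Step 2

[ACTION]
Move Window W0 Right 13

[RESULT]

━━━━━━━━━━┓                          
         ┏━━━━━━━━━━━━━━━━━━━━━━━━━━┓
─────────┃ TabContainer             ┃
         ┠──────────────────────────┨
         ┃[server.log]│ cache.py    ┃
         ┃──────────────────────────┃
         ┃2024-01-15 00:00:02.438 [I┃
         ┃2024-01-15 00:00:06.112 [I┃
         ┃2024-01-15 00:00:06.240 [D┃
         ┃2024-01-15 00:00:10.495 [W┃
━━━━━━━━━┃2024-01-15 00:00:11.352 [I┃
 [0]     ┗━━━━━━━━━━━━━━━━━━━━━━━━━━┛
   0       0     ┃                   
   0       0     ┃                   
   0       0     ┃                   
   0       0     ┃                   
   0       0     ┃                   
   0       0     ┃                   
   0       0     ┃                   
━━━━━━━━━━━━━━━━━┛                   


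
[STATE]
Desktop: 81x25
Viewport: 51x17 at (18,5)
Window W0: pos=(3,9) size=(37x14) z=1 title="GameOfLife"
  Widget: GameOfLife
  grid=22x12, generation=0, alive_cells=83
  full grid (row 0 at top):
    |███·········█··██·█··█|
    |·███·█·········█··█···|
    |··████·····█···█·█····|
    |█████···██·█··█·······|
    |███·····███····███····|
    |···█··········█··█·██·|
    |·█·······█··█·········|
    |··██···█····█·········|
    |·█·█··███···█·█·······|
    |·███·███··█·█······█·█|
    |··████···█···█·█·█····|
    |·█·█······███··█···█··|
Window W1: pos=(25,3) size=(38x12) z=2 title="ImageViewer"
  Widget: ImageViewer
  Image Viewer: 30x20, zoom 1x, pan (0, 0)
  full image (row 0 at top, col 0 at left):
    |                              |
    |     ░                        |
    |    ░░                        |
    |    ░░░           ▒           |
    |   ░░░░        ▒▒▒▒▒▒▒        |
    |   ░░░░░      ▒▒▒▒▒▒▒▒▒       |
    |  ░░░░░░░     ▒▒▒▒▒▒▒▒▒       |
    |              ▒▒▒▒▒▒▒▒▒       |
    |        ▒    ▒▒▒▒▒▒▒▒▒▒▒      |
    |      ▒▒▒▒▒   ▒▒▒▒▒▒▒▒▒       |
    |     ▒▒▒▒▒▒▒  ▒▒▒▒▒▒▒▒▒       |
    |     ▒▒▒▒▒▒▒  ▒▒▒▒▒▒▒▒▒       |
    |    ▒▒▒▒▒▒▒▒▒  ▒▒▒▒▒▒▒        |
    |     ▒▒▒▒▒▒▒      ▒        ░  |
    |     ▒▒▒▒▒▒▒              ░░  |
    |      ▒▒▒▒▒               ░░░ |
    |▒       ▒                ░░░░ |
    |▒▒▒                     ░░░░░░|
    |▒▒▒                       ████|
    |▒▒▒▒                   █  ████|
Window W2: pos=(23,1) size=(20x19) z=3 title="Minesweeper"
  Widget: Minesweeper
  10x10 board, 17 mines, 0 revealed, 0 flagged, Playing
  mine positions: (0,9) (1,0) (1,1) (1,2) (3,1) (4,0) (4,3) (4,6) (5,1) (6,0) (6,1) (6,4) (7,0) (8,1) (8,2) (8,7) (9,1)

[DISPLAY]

     ┃■■■■■■■■■■        ┃───────────────────┨      
     ┃■■■■■■■■■■        ┃                   ┃      
     ┃■■■■■■■■■■        ┃                   ┃      
     ┃■■■■■■■■■■        ┃                   ┃      
━━━━━┃■■■■■■■■■■        ┃ ▒                 ┃      
     ┃■■■■■■■■■■        ┃▒▒▒▒▒              ┃      
─────┃■■■■■■■■■■        ┃▒▒▒▒▒▒             ┃      
     ┃■■■■■■■■■■        ┃▒▒▒▒▒▒             ┃      
·█··█┃■■■■■■■■■■        ┃▒▒▒▒▒▒             ┃      
·█·█·┃                  ┃━━━━━━━━━━━━━━━━━━━┛      
█····┃                  ┃                          
·███·┃                  ┃                          
█··█·┃                  ┃                          
·····┃                  ┃                          
·····┗━━━━━━━━━━━━━━━━━━┛                          
█·······             ┃                             
·····█·█             ┃                             


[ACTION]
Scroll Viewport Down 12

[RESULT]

     ┃■■■■■■■■■■        ┃                   ┃      
━━━━━┃■■■■■■■■■■        ┃ ▒                 ┃      
     ┃■■■■■■■■■■        ┃▒▒▒▒▒              ┃      
─────┃■■■■■■■■■■        ┃▒▒▒▒▒▒             ┃      
     ┃■■■■■■■■■■        ┃▒▒▒▒▒▒             ┃      
·█··█┃■■■■■■■■■■        ┃▒▒▒▒▒▒             ┃      
·█·█·┃                  ┃━━━━━━━━━━━━━━━━━━━┛      
█····┃                  ┃                          
·███·┃                  ┃                          
█··█·┃                  ┃                          
·····┃                  ┃                          
·····┗━━━━━━━━━━━━━━━━━━┛                          
█·······             ┃                             
·····█·█             ┃                             
━━━━━━━━━━━━━━━━━━━━━┛                             
                                                   
                                                   


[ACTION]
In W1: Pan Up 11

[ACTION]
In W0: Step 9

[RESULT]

     ┃■■■■■■■■■■        ┃                   ┃      
━━━━━┃■■■■■■■■■■        ┃ ▒                 ┃      
     ┃■■■■■■■■■■        ┃▒▒▒▒▒              ┃      
─────┃■■■■■■■■■■        ┃▒▒▒▒▒▒             ┃      
     ┃■■■■■■■■■■        ┃▒▒▒▒▒▒             ┃      
·····┃■■■■■■■■■■        ┃▒▒▒▒▒▒             ┃      
█··█·┃                  ┃━━━━━━━━━━━━━━━━━━━┛      
·█···┃                  ┃                          
·····┃                  ┃                          
·····┃                  ┃                          
█····┃                  ┃                          
·····┗━━━━━━━━━━━━━━━━━━┛                          
█·······             ┃                             
········             ┃                             
━━━━━━━━━━━━━━━━━━━━━┛                             
                                                   
                                                   
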